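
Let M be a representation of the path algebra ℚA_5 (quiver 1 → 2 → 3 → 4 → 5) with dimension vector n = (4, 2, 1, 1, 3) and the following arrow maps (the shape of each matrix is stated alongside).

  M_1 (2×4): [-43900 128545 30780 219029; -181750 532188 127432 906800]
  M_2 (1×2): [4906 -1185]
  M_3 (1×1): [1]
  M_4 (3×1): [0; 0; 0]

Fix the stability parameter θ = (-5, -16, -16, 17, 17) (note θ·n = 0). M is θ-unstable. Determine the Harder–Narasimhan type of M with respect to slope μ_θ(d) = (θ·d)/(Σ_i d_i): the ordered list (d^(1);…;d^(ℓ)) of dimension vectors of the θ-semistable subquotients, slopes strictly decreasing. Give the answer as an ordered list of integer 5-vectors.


Interval decomposition of M: I[1,1]^2, I[1,2], I[1,4], I[5,5]^3.
HN type (ℓ=4): μ^(1)=17; μ^(2)=-5; μ^(3)=-21/2; μ^(4)=-37/3

((0, 0, 0, 1, 3); (2, 0, 0, 0, 0); (1, 1, 0, 0, 0); (1, 1, 1, 0, 0))


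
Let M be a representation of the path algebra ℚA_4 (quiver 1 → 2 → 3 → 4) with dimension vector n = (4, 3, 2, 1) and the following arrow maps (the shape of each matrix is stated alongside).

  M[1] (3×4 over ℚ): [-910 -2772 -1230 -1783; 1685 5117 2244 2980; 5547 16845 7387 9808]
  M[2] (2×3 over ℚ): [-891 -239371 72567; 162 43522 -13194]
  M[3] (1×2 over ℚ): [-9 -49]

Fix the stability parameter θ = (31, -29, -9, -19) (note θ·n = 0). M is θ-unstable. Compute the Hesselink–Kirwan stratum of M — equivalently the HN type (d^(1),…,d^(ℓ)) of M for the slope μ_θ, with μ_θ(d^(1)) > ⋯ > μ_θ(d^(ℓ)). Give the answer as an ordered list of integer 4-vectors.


Interval decomposition of M: I[1,1], I[1,2]^2, I[1,4], I[3,3].
HN type (ℓ=4): μ^(1)=31; μ^(2)=1; μ^(3)=-13/2; μ^(4)=-9

((1, 0, 0, 0); (2, 2, 0, 0); (1, 1, 1, 1); (0, 0, 1, 0))


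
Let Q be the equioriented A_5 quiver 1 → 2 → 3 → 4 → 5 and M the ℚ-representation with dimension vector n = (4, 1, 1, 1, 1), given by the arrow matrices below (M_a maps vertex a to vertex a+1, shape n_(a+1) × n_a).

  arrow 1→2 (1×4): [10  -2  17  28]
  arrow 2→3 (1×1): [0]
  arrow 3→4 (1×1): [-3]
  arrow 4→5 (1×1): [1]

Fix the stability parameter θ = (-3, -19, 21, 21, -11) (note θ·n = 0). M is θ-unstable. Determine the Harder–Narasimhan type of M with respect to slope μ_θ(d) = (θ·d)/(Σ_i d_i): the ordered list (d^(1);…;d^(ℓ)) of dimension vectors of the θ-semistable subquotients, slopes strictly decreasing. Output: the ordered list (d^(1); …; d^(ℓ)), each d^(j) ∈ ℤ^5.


Barcode: M ≅ I[1,1]^3, I[1,2], I[3,5]. HN layers by μ_θ (3 steps, strictly decreasing):
  μ^(1)=31/3; μ^(2)=-3; μ^(3)=-11

((0, 0, 1, 1, 1); (3, 0, 0, 0, 0); (1, 1, 0, 0, 0))


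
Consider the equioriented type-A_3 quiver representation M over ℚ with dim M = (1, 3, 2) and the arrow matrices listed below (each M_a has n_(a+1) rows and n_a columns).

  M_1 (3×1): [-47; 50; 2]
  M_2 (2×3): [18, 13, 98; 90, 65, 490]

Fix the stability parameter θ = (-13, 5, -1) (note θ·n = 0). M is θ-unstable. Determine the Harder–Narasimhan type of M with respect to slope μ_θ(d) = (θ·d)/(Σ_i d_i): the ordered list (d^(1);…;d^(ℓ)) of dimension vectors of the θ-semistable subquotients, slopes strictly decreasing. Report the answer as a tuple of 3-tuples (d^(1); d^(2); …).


Via rank(M_{q-1}∘⋯∘M_p): M ≅ I[1,2], I[2,2], I[2,3], I[3,3].
μ_θ-semistable layers: μ^(1)=5; μ^(2)=2; μ^(3)=-1; μ^(4)=-13

((0, 2, 0); (0, 1, 1); (0, 0, 1); (1, 0, 0))


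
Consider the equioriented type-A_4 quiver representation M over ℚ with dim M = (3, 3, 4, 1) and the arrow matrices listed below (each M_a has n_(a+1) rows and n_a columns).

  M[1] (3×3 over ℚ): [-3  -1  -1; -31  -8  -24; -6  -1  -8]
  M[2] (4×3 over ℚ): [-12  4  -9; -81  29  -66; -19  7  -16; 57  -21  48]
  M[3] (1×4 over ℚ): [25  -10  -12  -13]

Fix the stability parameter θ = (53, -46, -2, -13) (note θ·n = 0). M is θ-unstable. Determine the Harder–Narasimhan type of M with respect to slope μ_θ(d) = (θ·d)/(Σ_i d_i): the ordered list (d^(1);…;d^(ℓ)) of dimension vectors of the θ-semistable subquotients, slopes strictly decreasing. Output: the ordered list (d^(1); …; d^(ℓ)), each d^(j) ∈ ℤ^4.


Interval decomposition of M: I[1,2], I[1,3], I[1,4], I[3,3]^2.
HN type (ℓ=3): μ^(1)=7/2; μ^(2)=5/3; μ^(3)=-2

((1, 1, 0, 0); (1, 1, 1, 0); (1, 1, 3, 1))


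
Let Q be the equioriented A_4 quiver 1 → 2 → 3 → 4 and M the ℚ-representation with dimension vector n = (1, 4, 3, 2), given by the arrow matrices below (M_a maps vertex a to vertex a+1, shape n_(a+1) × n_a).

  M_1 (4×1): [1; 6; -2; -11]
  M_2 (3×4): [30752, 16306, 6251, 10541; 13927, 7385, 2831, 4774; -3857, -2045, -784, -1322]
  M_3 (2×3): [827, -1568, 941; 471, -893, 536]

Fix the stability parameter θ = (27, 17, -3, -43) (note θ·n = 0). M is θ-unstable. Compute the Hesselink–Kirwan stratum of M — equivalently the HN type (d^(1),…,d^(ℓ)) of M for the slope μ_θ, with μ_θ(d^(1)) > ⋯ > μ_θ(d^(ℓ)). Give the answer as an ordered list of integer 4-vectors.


Via rank(M_{q-1}∘⋯∘M_p): M ≅ I[1,3], I[2,2], I[2,4]^2.
μ_θ-semistable layers: μ^(1)=17; μ^(2)=41/3; μ^(3)=-29/3

((0, 1, 0, 0); (1, 1, 1, 0); (0, 2, 2, 2))


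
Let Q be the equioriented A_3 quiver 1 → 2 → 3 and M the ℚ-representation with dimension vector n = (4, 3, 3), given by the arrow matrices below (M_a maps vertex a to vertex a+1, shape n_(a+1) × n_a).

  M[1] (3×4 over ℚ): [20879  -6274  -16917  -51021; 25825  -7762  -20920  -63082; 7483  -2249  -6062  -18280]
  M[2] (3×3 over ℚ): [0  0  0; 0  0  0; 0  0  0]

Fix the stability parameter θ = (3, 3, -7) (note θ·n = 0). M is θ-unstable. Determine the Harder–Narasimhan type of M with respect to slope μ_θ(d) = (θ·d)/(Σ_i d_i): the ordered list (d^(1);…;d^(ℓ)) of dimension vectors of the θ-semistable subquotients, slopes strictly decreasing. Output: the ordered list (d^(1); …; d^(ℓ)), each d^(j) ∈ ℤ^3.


Interval decomposition of M: I[1,1], I[1,2]^3, I[3,3]^3.
HN type (ℓ=2): μ^(1)=3; μ^(2)=-7

((4, 3, 0); (0, 0, 3))


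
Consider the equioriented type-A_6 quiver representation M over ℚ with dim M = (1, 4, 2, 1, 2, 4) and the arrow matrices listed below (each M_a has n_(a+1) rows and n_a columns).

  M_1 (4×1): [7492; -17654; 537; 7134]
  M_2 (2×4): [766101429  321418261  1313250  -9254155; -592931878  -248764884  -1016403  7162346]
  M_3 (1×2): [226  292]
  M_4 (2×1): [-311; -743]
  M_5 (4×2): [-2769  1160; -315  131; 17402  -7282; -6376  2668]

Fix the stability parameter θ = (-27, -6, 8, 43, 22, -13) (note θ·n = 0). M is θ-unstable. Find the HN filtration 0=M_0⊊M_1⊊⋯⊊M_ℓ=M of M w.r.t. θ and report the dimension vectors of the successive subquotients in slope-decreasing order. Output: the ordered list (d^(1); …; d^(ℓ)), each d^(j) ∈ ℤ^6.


Via rank(M_{q-1}∘⋯∘M_p): M ≅ I[1,3], I[2,2]^2, I[2,6], I[5,6], I[6,6]^2.
μ_θ-semistable layers: μ^(1)=52/3; μ^(2)=8; μ^(3)=9/2; μ^(4)=-6; μ^(5)=-13; μ^(6)=-27

((0, 0, 0, 1, 1, 1); (0, 0, 2, 0, 0, 0); (0, 0, 0, 0, 1, 1); (0, 4, 0, 0, 0, 0); (0, 0, 0, 0, 0, 2); (1, 0, 0, 0, 0, 0))


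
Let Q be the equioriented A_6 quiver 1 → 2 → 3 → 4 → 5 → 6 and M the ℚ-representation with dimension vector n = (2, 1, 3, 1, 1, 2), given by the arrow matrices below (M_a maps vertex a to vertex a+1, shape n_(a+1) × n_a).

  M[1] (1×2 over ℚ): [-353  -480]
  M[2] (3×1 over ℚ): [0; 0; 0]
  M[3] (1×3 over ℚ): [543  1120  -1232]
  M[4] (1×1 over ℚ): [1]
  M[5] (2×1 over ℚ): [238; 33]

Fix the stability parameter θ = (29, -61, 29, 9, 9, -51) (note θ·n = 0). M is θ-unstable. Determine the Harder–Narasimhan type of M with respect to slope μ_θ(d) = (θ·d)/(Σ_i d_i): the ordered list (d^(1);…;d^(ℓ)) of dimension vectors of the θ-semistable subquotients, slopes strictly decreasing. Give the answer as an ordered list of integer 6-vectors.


Via rank(M_{q-1}∘⋯∘M_p): M ≅ I[1,1], I[1,2], I[3,3]^2, I[3,6], I[6,6].
μ_θ-semistable layers: μ^(1)=29; μ^(2)=-1; μ^(3)=-16; μ^(4)=-51

((1, 0, 2, 0, 0, 0); (0, 0, 1, 1, 1, 1); (1, 1, 0, 0, 0, 0); (0, 0, 0, 0, 0, 1))


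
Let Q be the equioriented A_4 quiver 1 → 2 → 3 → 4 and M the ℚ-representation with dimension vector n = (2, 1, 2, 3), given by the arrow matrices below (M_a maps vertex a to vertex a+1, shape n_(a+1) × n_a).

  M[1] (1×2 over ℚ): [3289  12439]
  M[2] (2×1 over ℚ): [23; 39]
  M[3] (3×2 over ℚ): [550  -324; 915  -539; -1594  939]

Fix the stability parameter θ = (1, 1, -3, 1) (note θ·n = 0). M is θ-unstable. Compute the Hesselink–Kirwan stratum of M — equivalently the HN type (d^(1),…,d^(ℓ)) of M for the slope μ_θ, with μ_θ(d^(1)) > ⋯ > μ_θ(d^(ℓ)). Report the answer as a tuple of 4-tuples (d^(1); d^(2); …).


Interval decomposition of M: I[1,1], I[1,4], I[3,4], I[4,4].
HN type (ℓ=3): μ^(1)=1; μ^(2)=-1/3; μ^(3)=-3

((1, 0, 0, 3); (1, 1, 1, 0); (0, 0, 1, 0))


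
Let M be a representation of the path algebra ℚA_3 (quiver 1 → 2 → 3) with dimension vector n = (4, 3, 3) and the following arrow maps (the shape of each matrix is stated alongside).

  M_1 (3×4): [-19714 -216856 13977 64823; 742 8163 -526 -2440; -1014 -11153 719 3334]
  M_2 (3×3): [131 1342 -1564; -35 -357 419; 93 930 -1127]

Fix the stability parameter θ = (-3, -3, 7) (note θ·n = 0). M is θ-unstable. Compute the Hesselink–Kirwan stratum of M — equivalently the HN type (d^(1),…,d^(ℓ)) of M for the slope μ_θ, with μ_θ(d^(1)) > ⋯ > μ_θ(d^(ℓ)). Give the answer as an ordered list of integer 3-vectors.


Barcode: M ≅ I[1,1], I[1,3]^3. HN layers by μ_θ (2 steps, strictly decreasing):
  μ^(1)=7; μ^(2)=-3

((0, 0, 3); (4, 3, 0))


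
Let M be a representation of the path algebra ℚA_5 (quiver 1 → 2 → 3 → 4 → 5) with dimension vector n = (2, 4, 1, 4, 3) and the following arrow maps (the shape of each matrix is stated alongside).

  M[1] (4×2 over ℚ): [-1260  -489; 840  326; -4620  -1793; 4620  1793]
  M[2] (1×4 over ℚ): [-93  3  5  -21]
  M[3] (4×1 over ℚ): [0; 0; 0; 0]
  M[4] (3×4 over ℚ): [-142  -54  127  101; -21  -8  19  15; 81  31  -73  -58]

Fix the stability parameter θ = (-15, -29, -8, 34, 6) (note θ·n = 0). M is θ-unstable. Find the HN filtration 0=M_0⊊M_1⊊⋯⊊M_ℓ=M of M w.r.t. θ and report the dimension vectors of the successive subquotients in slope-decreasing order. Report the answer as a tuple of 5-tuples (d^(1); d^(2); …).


Interval decomposition of M: I[1,1], I[1,3], I[2,2]^3, I[4,4], I[4,5]^3.
HN type (ℓ=6): μ^(1)=34; μ^(2)=20; μ^(3)=-8; μ^(4)=-15; μ^(5)=-22; μ^(6)=-29

((0, 0, 0, 1, 0); (0, 0, 0, 3, 3); (0, 0, 1, 0, 0); (1, 0, 0, 0, 0); (1, 1, 0, 0, 0); (0, 3, 0, 0, 0))


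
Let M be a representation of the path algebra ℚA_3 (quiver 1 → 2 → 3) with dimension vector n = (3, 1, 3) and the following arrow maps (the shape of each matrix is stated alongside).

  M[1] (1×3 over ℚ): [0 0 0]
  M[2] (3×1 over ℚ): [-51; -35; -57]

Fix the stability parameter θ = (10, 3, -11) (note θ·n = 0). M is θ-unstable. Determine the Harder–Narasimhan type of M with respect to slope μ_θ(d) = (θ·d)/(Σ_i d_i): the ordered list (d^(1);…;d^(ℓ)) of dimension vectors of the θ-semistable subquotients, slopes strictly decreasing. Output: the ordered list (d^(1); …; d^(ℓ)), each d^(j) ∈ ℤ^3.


Barcode: M ≅ I[1,1]^3, I[2,3], I[3,3]^2. HN layers by μ_θ (3 steps, strictly decreasing):
  μ^(1)=10; μ^(2)=-4; μ^(3)=-11

((3, 0, 0); (0, 1, 1); (0, 0, 2))


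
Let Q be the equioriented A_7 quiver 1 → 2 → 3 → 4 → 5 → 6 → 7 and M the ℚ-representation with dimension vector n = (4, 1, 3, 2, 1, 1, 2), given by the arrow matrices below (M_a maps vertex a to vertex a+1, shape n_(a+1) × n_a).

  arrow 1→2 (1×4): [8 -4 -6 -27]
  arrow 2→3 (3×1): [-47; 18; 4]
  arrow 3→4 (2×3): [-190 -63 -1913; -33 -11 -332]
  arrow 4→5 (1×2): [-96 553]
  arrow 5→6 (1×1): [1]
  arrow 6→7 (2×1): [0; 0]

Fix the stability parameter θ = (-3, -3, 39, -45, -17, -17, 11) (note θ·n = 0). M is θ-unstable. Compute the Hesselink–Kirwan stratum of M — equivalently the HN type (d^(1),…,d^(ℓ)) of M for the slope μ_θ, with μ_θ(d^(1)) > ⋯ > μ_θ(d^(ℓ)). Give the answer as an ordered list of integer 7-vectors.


Via rank(M_{q-1}∘⋯∘M_p): M ≅ I[1,1]^3, I[1,6], I[3,3], I[3,4], I[7,7]^2.
μ_θ-semistable layers: μ^(1)=39; μ^(2)=11; μ^(3)=-3; μ^(4)=-23/3

((0, 0, 1, 0, 0, 0, 0); (0, 0, 0, 0, 0, 0, 2); (3, 0, 1, 1, 0, 0, 0); (1, 1, 1, 1, 1, 1, 0))


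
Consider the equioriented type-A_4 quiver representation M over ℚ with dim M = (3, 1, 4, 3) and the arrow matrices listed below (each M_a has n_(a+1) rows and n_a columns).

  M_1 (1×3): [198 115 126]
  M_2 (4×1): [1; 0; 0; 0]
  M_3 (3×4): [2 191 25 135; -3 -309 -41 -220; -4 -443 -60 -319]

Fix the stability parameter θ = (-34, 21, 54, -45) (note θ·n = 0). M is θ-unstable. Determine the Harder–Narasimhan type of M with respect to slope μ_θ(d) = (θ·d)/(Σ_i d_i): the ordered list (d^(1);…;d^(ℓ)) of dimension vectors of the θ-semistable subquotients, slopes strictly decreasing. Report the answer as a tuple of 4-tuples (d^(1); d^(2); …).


Barcode: M ≅ I[1,1]^2, I[1,4], I[3,3], I[3,4]^2. HN layers by μ_θ (4 steps, strictly decreasing):
  μ^(1)=54; μ^(2)=10; μ^(3)=9/2; μ^(4)=-34

((0, 0, 1, 0); (0, 1, 1, 1); (0, 0, 2, 2); (3, 0, 0, 0))


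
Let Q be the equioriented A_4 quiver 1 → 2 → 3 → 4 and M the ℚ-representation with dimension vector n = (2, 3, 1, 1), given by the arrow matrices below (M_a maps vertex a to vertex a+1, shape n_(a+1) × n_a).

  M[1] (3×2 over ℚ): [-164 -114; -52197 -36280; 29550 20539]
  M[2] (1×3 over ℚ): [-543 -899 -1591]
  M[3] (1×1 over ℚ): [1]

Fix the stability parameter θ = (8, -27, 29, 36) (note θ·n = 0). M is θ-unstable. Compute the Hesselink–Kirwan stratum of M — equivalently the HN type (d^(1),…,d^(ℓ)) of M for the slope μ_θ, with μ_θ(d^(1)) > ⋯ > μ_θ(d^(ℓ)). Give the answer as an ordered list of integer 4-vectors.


Via rank(M_{q-1}∘⋯∘M_p): M ≅ I[1,2], I[1,4], I[2,2].
μ_θ-semistable layers: μ^(1)=36; μ^(2)=29; μ^(3)=-19/2; μ^(4)=-27

((0, 0, 0, 1); (0, 0, 1, 0); (2, 2, 0, 0); (0, 1, 0, 0))


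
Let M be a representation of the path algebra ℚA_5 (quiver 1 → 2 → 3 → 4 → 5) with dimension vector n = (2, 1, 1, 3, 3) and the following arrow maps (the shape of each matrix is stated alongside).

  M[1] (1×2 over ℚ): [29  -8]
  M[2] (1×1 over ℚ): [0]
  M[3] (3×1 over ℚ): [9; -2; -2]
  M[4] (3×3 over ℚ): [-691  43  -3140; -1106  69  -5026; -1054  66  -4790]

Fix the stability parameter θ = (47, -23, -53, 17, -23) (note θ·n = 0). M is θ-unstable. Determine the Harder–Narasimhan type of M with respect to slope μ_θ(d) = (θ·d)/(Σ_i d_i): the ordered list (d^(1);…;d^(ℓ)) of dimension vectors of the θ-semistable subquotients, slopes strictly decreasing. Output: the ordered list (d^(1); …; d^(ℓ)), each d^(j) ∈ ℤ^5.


Via rank(M_{q-1}∘⋯∘M_p): M ≅ I[1,1], I[1,2], I[3,5], I[4,5]^2.
μ_θ-semistable layers: μ^(1)=47; μ^(2)=12; μ^(3)=-3; μ^(4)=-53

((1, 0, 0, 0, 0); (1, 1, 0, 0, 0); (0, 0, 0, 3, 3); (0, 0, 1, 0, 0))


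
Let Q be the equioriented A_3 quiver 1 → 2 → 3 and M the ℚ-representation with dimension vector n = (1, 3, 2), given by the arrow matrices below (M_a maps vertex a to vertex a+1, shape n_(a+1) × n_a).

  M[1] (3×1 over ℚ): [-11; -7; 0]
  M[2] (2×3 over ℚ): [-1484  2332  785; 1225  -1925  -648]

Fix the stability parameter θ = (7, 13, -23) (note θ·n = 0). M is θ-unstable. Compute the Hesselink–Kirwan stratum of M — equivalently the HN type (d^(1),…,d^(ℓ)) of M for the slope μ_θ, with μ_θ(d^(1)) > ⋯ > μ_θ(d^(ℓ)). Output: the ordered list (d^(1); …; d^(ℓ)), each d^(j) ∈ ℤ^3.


Interval decomposition of M: I[1,2], I[2,3]^2.
HN type (ℓ=3): μ^(1)=13; μ^(2)=7; μ^(3)=-5

((0, 1, 0); (1, 0, 0); (0, 2, 2))


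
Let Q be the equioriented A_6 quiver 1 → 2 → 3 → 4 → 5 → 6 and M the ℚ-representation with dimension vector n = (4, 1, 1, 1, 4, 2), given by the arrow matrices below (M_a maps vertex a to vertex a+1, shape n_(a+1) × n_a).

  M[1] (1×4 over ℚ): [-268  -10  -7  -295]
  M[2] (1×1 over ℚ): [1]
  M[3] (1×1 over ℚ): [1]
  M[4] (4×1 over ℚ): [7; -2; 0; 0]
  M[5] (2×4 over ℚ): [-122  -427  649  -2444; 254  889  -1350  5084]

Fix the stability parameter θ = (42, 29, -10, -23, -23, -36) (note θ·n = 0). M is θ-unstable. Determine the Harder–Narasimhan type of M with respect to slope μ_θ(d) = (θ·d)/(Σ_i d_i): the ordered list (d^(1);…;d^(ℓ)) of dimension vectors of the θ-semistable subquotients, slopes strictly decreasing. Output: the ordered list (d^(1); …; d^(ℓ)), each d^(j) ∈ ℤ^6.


Via rank(M_{q-1}∘⋯∘M_p): M ≅ I[1,1]^3, I[1,5], I[5,5], I[5,6]^2.
μ_θ-semistable layers: μ^(1)=42; μ^(2)=3; μ^(3)=-23; μ^(4)=-59/2

((3, 0, 0, 0, 0, 0); (1, 1, 1, 1, 1, 0); (0, 0, 0, 0, 1, 0); (0, 0, 0, 0, 2, 2))


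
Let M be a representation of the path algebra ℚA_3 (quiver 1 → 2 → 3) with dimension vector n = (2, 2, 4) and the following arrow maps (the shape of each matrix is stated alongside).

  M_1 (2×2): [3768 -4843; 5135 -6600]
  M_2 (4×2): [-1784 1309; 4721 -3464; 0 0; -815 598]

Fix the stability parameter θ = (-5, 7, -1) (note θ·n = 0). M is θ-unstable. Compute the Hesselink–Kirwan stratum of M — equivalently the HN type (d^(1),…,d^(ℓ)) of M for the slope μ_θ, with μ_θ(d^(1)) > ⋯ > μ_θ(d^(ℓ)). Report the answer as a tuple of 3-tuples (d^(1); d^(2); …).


Barcode: M ≅ I[1,3]^2, I[3,3]^2. HN layers by μ_θ (3 steps, strictly decreasing):
  μ^(1)=3; μ^(2)=-1; μ^(3)=-5

((0, 2, 2); (0, 0, 2); (2, 0, 0))


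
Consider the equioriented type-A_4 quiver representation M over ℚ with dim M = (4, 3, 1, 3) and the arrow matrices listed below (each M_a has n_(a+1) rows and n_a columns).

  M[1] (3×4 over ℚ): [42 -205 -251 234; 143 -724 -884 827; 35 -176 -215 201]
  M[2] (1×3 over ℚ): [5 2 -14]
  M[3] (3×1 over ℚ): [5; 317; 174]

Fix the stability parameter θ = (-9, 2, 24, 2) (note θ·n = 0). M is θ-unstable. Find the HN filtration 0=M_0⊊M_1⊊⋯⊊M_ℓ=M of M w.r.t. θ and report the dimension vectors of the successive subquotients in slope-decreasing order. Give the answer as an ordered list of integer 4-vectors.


Barcode: M ≅ I[1,1], I[1,2]^2, I[1,4], I[4,4]^2. HN layers by μ_θ (3 steps, strictly decreasing):
  μ^(1)=13; μ^(2)=2; μ^(3)=-9

((0, 0, 1, 1); (0, 3, 0, 2); (4, 0, 0, 0))


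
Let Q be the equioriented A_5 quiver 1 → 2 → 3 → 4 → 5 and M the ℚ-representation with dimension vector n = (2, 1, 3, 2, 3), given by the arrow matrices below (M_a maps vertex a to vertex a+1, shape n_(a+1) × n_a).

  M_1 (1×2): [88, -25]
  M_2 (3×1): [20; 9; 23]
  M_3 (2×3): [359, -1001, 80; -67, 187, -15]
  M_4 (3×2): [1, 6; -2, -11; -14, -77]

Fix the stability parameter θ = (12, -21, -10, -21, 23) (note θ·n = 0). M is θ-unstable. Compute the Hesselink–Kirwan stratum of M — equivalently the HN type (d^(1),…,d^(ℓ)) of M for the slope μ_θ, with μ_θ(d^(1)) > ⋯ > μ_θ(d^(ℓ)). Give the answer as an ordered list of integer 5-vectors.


Barcode: M ≅ I[1,1], I[1,5], I[3,3], I[3,5], I[5,5]. HN layers by μ_θ (4 steps, strictly decreasing):
  μ^(1)=23; μ^(2)=12; μ^(3)=-10; μ^(4)=-31/2

((0, 0, 0, 0, 3); (1, 0, 0, 0, 0); (1, 1, 2, 1, 0); (0, 0, 1, 1, 0))


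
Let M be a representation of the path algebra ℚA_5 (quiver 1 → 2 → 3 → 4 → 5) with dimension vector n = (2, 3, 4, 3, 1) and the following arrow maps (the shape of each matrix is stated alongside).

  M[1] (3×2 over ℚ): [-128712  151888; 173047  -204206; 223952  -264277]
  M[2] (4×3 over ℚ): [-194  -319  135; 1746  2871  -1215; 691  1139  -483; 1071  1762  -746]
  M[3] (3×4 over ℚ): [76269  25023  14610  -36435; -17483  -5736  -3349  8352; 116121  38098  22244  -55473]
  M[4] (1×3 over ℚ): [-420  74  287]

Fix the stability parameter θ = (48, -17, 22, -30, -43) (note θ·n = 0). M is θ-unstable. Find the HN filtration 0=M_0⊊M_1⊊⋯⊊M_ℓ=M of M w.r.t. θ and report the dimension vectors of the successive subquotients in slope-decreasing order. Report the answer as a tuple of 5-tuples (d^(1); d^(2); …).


Barcode: M ≅ I[1,2], I[1,5], I[2,4], I[3,3], I[3,4]. HN layers by μ_θ (4 steps, strictly decreasing):
  μ^(1)=22; μ^(2)=31/2; μ^(3)=-4; μ^(4)=-17

((0, 0, 1, 0, 0); (1, 1, 0, 0, 0); (1, 1, 3, 3, 1); (0, 1, 0, 0, 0))


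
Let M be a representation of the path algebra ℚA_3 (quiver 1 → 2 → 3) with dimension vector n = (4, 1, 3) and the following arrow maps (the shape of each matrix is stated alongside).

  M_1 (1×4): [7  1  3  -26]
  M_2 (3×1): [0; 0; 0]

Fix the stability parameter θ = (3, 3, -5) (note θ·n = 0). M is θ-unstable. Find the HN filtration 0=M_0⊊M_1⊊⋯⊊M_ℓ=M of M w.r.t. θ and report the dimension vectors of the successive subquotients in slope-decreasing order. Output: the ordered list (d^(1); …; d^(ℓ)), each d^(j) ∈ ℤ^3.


Via rank(M_{q-1}∘⋯∘M_p): M ≅ I[1,1]^3, I[1,2], I[3,3]^3.
μ_θ-semistable layers: μ^(1)=3; μ^(2)=-5

((4, 1, 0); (0, 0, 3))


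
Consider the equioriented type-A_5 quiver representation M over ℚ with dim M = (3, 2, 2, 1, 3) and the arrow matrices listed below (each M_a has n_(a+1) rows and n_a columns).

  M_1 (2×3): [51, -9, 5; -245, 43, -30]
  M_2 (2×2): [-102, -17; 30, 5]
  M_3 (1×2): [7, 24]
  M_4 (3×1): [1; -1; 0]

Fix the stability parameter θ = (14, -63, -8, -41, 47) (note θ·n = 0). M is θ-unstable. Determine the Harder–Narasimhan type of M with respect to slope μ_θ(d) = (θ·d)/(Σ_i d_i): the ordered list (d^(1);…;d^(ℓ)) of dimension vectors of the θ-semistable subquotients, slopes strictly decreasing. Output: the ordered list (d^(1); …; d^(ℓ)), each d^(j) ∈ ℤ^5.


Via rank(M_{q-1}∘⋯∘M_p): M ≅ I[1,1], I[1,2], I[1,5], I[3,3], I[5,5]^2.
μ_θ-semistable layers: μ^(1)=47; μ^(2)=14; μ^(3)=-8; μ^(4)=-49/2

((0, 0, 0, 0, 3); (1, 0, 0, 0, 0); (0, 0, 1, 0, 0); (2, 2, 1, 1, 0))


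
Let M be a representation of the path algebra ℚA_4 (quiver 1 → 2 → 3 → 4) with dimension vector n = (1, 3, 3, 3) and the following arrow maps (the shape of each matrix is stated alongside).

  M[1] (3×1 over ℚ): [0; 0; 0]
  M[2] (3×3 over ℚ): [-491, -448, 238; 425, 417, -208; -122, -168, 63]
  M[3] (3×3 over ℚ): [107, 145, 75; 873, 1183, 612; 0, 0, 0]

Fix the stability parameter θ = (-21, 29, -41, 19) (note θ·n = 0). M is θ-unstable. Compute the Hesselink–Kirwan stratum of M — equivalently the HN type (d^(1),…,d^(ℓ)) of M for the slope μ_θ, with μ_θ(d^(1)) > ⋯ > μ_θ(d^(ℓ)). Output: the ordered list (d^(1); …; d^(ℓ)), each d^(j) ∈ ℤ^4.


Via rank(M_{q-1}∘⋯∘M_p): M ≅ I[1,1], I[2,3], I[2,4]^2, I[4,4].
μ_θ-semistable layers: μ^(1)=19; μ^(2)=-6; μ^(3)=-21

((0, 0, 0, 3); (0, 3, 3, 0); (1, 0, 0, 0))


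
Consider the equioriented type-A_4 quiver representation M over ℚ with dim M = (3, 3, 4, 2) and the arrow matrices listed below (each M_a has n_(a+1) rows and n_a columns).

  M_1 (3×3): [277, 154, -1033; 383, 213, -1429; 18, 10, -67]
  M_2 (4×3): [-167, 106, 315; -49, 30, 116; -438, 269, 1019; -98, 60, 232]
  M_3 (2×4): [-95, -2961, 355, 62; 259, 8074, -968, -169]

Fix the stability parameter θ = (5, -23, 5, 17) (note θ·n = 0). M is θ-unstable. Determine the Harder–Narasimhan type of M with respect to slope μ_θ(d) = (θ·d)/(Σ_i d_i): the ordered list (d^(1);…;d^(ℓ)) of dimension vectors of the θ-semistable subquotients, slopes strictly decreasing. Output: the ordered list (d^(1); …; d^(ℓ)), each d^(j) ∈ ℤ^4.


Via rank(M_{q-1}∘⋯∘M_p): M ≅ I[1,3], I[1,4]^2, I[3,3].
μ_θ-semistable layers: μ^(1)=17; μ^(2)=5; μ^(3)=-9

((0, 0, 0, 2); (0, 0, 4, 0); (3, 3, 0, 0))


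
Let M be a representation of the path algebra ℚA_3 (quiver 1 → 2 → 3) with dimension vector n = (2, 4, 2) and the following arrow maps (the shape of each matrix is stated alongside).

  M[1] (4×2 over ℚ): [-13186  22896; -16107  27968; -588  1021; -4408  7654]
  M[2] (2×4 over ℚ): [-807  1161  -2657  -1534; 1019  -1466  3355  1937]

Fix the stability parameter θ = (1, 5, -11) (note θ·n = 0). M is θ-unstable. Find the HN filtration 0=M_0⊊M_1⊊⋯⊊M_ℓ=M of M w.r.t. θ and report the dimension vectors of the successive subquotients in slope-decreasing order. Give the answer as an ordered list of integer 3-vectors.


Via rank(M_{q-1}∘⋯∘M_p): M ≅ I[1,3]^2, I[2,2]^2.
μ_θ-semistable layers: μ^(1)=5; μ^(2)=-5/3

((0, 2, 0); (2, 2, 2))


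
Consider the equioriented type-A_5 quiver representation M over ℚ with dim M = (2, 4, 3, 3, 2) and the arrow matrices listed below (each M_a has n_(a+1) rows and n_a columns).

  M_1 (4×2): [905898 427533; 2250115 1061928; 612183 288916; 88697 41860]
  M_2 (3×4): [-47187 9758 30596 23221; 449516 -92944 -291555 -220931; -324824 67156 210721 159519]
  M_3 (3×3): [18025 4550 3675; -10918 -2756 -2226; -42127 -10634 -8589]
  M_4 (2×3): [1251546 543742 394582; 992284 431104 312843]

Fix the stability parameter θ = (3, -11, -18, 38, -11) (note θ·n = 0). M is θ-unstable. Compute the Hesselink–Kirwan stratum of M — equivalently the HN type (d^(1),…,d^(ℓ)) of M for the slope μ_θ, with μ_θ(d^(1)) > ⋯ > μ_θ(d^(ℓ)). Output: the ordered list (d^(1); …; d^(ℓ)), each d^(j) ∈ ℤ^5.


Interval decomposition of M: I[1,3], I[1,5], I[2,2], I[2,3], I[4,4], I[4,5].
HN type (ℓ=5): μ^(1)=38; μ^(2)=27/2; μ^(3)=-26/3; μ^(4)=-11; μ^(5)=-29/2

((0, 0, 0, 1, 0); (0, 0, 0, 2, 2); (2, 2, 2, 0, 0); (0, 1, 0, 0, 0); (0, 1, 1, 0, 0))


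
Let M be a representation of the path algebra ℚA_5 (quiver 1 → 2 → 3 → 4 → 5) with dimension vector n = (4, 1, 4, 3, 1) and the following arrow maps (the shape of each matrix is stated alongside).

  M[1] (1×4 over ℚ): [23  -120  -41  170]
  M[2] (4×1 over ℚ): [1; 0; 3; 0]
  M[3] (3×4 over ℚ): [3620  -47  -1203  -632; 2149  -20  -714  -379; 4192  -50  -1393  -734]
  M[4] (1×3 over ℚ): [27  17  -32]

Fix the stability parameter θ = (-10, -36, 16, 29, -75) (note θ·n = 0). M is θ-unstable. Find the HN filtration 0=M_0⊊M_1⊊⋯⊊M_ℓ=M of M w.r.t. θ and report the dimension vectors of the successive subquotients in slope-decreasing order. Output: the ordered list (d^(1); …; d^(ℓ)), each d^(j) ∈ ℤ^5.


Interval decomposition of M: I[1,1]^3, I[1,4], I[3,3], I[3,4], I[3,5].
HN type (ℓ=4): μ^(1)=29; μ^(2)=16; μ^(3)=-10; μ^(4)=-23

((0, 0, 0, 2, 0); (0, 0, 3, 0, 0); (3, 0, 1, 1, 1); (1, 1, 0, 0, 0))


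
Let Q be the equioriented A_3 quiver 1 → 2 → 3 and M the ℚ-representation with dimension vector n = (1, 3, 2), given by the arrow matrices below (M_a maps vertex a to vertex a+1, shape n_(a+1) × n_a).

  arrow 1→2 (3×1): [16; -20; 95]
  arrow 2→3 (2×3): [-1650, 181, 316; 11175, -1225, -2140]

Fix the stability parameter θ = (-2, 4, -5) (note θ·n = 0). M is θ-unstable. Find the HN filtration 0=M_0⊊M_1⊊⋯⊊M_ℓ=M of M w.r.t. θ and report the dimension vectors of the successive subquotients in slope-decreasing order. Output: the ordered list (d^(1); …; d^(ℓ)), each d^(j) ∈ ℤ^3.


Interval decomposition of M: I[1,2], I[2,3]^2.
HN type (ℓ=3): μ^(1)=4; μ^(2)=-1/2; μ^(3)=-2

((0, 1, 0); (0, 2, 2); (1, 0, 0))


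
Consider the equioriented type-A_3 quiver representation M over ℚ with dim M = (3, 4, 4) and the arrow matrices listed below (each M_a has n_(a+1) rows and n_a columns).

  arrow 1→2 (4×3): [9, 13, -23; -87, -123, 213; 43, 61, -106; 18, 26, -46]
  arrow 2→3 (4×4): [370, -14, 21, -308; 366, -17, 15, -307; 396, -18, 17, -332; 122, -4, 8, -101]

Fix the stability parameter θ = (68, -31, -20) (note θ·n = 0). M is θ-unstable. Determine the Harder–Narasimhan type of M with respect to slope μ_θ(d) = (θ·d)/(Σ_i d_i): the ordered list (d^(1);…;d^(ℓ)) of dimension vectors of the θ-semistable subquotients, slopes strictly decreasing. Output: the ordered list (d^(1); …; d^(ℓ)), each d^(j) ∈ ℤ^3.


Interval decomposition of M: I[1,1], I[1,3]^2, I[2,3]^2.
HN type (ℓ=4): μ^(1)=68; μ^(2)=17/3; μ^(3)=-20; μ^(4)=-31

((1, 0, 0); (2, 2, 2); (0, 0, 2); (0, 2, 0))


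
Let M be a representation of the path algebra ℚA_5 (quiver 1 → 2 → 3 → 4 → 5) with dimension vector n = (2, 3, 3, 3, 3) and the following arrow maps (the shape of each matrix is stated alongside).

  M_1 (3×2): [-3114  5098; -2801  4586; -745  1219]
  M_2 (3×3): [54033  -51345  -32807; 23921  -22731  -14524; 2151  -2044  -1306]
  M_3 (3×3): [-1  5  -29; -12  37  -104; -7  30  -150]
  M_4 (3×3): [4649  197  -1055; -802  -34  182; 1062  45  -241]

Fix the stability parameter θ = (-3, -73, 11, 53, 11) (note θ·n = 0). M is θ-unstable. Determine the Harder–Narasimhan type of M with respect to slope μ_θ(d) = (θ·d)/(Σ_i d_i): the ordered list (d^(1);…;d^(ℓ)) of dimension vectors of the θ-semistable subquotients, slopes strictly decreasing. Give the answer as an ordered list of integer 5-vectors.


Via rank(M_{q-1}∘⋯∘M_p): M ≅ I[1,4], I[1,5], I[2,5], I[5,5].
μ_θ-semistable layers: μ^(1)=53; μ^(2)=32; μ^(3)=11; μ^(4)=-38; μ^(5)=-73

((0, 0, 0, 1, 0); (0, 0, 0, 2, 2); (0, 0, 3, 0, 1); (2, 2, 0, 0, 0); (0, 1, 0, 0, 0))


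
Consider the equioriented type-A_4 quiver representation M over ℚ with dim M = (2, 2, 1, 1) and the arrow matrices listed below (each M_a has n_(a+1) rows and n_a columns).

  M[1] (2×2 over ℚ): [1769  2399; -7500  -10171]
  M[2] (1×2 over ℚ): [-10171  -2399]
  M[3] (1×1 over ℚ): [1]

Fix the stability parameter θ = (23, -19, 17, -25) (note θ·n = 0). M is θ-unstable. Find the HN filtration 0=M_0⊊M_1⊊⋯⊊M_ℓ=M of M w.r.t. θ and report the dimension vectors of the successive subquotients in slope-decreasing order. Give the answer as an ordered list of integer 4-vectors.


Interval decomposition of M: I[1,2], I[1,4].
HN type (ℓ=2): μ^(1)=2; μ^(2)=-1

((1, 1, 0, 0); (1, 1, 1, 1))


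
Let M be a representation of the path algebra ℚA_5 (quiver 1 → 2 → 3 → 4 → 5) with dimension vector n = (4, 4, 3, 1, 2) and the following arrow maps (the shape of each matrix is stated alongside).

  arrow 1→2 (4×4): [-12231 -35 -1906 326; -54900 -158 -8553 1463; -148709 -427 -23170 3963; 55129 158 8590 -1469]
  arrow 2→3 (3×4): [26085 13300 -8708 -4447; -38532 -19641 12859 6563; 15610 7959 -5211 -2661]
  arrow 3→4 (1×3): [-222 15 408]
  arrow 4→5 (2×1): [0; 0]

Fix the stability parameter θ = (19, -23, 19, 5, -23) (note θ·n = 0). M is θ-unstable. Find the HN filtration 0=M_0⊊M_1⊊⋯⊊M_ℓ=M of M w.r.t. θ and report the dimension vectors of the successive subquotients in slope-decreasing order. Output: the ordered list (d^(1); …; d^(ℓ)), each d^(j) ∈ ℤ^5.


Barcode: M ≅ I[1,2], I[1,3]^2, I[1,4], I[5,5]^2. HN layers by μ_θ (4 steps, strictly decreasing):
  μ^(1)=19; μ^(2)=12; μ^(3)=-2; μ^(4)=-23

((0, 0, 2, 0, 0); (0, 0, 1, 1, 0); (4, 4, 0, 0, 0); (0, 0, 0, 0, 2))


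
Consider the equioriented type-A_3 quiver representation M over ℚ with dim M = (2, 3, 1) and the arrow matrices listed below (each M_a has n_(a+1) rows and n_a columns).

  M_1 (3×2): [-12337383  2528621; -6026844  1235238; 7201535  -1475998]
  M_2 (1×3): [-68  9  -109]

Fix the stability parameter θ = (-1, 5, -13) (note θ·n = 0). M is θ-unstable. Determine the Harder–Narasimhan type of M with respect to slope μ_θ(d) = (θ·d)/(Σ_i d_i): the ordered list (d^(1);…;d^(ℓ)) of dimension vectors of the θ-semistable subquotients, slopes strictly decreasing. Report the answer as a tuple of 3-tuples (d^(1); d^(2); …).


Interval decomposition of M: I[1,2], I[1,3], I[2,2].
HN type (ℓ=3): μ^(1)=5; μ^(2)=-1; μ^(3)=-3

((0, 2, 0); (1, 0, 0); (1, 1, 1))


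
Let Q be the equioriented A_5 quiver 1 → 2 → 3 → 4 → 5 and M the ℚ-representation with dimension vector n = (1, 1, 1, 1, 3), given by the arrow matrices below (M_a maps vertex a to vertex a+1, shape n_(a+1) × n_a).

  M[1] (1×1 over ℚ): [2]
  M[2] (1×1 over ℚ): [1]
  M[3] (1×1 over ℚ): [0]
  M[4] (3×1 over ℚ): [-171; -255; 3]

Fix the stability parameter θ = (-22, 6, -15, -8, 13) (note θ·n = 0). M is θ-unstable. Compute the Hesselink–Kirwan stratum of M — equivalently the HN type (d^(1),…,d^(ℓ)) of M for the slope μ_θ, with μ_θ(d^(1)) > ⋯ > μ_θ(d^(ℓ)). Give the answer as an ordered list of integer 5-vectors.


Interval decomposition of M: I[1,3], I[4,5], I[5,5]^2.
HN type (ℓ=4): μ^(1)=13; μ^(2)=-9/2; μ^(3)=-8; μ^(4)=-22

((0, 0, 0, 0, 3); (0, 1, 1, 0, 0); (0, 0, 0, 1, 0); (1, 0, 0, 0, 0))


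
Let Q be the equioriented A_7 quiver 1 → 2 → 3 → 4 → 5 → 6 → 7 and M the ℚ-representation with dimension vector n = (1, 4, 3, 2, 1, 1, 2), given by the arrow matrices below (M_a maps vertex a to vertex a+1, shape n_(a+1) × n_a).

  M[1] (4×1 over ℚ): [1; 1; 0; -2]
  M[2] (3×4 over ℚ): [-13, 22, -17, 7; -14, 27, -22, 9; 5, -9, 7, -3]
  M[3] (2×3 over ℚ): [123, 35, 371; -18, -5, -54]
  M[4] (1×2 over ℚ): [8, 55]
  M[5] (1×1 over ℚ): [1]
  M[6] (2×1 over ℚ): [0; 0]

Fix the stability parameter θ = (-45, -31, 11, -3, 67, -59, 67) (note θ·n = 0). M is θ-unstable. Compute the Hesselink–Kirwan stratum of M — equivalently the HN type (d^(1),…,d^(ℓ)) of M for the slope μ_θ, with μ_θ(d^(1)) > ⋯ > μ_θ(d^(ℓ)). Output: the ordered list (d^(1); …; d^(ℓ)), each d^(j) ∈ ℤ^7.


Barcode: M ≅ I[1,6], I[2,2], I[2,3], I[2,4], I[7,7]^2. HN layers by μ_θ (5 steps, strictly decreasing):
  μ^(1)=67; μ^(2)=11; μ^(3)=4; μ^(4)=-31; μ^(5)=-45

((0, 0, 0, 0, 0, 0, 2); (0, 0, 1, 0, 0, 0, 0); (0, 0, 2, 2, 1, 1, 0); (0, 4, 0, 0, 0, 0, 0); (1, 0, 0, 0, 0, 0, 0))


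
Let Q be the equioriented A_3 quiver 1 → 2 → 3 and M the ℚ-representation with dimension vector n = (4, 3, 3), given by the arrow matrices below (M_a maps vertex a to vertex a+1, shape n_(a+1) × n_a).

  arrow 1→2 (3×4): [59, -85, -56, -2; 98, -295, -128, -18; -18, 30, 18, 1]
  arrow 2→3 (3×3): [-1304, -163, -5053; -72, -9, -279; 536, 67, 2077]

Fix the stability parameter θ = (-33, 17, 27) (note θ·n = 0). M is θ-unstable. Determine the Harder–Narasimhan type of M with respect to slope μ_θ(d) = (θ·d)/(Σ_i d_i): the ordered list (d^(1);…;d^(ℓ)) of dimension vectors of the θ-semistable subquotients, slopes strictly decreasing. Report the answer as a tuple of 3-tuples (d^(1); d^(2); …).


Via rank(M_{q-1}∘⋯∘M_p): M ≅ I[1,1], I[1,2]^2, I[1,3], I[3,3]^2.
μ_θ-semistable layers: μ^(1)=27; μ^(2)=17; μ^(3)=-33

((0, 0, 3); (0, 3, 0); (4, 0, 0))


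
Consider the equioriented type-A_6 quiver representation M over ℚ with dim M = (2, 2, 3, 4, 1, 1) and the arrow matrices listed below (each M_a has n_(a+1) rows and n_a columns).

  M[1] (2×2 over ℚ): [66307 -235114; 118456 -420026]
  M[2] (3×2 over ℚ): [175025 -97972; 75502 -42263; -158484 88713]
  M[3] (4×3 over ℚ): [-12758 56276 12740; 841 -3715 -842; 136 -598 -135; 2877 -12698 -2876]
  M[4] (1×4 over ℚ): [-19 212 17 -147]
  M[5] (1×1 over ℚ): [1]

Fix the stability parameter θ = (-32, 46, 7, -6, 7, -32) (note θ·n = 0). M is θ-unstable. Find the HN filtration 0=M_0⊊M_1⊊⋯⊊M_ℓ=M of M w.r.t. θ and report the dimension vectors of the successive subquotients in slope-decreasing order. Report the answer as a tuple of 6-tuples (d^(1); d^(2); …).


Barcode: M ≅ I[1,4], I[1,6], I[3,4], I[4,4]. HN layers by μ_θ (5 steps, strictly decreasing):
  μ^(1)=47/3; μ^(2)=22/5; μ^(3)=1/2; μ^(4)=-6; μ^(5)=-32

((0, 1, 1, 1, 0, 0); (0, 1, 1, 1, 1, 1); (0, 0, 1, 1, 0, 0); (0, 0, 0, 1, 0, 0); (2, 0, 0, 0, 0, 0))


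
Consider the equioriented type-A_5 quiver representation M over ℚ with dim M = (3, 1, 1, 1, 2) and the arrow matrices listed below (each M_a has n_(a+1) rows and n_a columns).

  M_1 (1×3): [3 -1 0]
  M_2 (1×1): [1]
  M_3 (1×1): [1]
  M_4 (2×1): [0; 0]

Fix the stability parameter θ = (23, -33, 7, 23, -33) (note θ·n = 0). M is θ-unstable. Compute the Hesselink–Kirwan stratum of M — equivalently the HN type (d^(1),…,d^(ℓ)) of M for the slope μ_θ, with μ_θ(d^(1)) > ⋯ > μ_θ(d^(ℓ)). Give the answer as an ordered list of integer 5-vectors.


Barcode: M ≅ I[1,1]^2, I[1,4], I[5,5]^2. HN layers by μ_θ (4 steps, strictly decreasing):
  μ^(1)=23; μ^(2)=7; μ^(3)=-5; μ^(4)=-33

((2, 0, 0, 1, 0); (0, 0, 1, 0, 0); (1, 1, 0, 0, 0); (0, 0, 0, 0, 2))


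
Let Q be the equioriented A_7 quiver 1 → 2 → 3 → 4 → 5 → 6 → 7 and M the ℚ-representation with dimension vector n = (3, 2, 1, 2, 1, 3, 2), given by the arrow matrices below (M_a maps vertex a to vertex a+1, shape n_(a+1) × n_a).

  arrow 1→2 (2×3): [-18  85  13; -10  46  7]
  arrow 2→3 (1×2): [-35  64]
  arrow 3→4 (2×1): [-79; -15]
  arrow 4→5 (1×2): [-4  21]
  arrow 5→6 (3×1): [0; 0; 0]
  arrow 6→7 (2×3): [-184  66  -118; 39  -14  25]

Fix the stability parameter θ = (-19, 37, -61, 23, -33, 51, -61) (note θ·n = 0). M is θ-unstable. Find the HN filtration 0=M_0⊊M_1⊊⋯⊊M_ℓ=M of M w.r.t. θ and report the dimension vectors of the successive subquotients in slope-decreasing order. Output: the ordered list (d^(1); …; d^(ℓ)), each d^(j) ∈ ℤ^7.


Barcode: M ≅ I[1,1], I[1,2], I[1,5], I[4,4], I[6,6], I[6,7]^2. HN layers by μ_θ (6 steps, strictly decreasing):
  μ^(1)=51; μ^(2)=37; μ^(3)=23; μ^(4)=-5; μ^(5)=-12; μ^(6)=-19

((0, 0, 0, 0, 0, 1, 0); (0, 1, 0, 0, 0, 0, 0); (0, 0, 0, 1, 0, 0, 0); (0, 0, 0, 1, 1, 2, 2); (0, 1, 1, 0, 0, 0, 0); (3, 0, 0, 0, 0, 0, 0))


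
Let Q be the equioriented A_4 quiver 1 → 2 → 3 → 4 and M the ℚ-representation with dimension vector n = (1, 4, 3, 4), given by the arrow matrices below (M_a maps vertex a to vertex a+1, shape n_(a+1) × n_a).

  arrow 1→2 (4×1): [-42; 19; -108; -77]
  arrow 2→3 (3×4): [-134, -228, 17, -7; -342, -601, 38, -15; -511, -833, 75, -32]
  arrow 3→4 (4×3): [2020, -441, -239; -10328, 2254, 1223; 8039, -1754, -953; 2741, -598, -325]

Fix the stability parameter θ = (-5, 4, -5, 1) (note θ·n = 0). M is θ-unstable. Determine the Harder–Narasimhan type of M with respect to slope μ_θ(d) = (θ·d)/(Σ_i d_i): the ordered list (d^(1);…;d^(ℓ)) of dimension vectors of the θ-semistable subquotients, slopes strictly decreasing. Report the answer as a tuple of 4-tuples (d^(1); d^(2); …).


Interval decomposition of M: I[1,4], I[2,2], I[2,4]^2, I[4,4].
HN type (ℓ=4): μ^(1)=4; μ^(2)=1; μ^(3)=-1/2; μ^(4)=-5

((0, 1, 0, 0); (0, 0, 0, 4); (0, 3, 3, 0); (1, 0, 0, 0))


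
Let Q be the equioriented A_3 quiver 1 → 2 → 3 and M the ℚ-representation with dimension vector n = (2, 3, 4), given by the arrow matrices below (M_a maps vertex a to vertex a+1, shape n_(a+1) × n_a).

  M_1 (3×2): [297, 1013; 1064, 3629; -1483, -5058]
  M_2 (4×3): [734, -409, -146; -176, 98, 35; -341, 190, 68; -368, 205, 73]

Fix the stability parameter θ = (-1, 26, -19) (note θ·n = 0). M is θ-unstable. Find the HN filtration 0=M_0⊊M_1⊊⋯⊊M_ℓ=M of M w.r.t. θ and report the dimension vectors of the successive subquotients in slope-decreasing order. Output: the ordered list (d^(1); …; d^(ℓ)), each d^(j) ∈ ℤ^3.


Via rank(M_{q-1}∘⋯∘M_p): M ≅ I[1,3]^2, I[2,3], I[3,3].
μ_θ-semistable layers: μ^(1)=7/2; μ^(2)=-1; μ^(3)=-19

((0, 3, 3); (2, 0, 0); (0, 0, 1))


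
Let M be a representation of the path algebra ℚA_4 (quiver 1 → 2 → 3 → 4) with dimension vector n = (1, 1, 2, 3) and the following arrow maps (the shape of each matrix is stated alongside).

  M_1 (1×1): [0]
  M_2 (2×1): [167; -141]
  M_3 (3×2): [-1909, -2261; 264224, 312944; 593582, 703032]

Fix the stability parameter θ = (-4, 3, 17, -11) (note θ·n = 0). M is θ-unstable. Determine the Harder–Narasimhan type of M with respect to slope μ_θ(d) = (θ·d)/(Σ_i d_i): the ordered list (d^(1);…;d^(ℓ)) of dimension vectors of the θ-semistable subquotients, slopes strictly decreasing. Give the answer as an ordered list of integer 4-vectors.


Barcode: M ≅ I[1,1], I[2,4], I[3,4], I[4,4]. HN layers by μ_θ (3 steps, strictly decreasing):
  μ^(1)=3; μ^(2)=-4; μ^(3)=-11

((0, 1, 2, 2); (1, 0, 0, 0); (0, 0, 0, 1))
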